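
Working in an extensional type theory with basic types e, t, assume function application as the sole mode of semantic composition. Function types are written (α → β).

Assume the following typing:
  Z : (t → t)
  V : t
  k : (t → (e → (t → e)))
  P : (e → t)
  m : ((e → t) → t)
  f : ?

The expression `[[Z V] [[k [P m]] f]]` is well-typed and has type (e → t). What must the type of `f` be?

[[Z V] [[k [P m]] f]] must have type (e → t). The sister [Z V] has type t; that is not a function onto (e → t), so [[k [P m]] f] must be the functor, of type (t → (e → t)).
[[k [P m]] f] must have type (t → (e → t)). The sister [k [P m]] has type (e → (t → e)); that is not a function onto (t → (e → t)), so f must be the functor, of type ((e → (t → e)) → (t → (e → t))).

((e → (t → e)) → (t → (e → t)))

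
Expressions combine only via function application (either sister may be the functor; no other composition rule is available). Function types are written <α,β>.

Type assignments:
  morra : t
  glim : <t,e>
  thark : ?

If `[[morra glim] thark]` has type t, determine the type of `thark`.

<e,t>

For [[morra glim] thark] to have type t with [morra glim] of type e, thark must be the function: thark : <e,t>.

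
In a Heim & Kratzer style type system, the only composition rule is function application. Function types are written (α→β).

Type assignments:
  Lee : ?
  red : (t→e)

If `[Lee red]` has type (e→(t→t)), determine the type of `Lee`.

At [Lee red] (required: (e→(t→t))): red is (t→e), which is not a function with range (e→(t→t)); hence Lee is the functor — type ((t→e)→(e→(t→t))).

((t→e)→(e→(t→t)))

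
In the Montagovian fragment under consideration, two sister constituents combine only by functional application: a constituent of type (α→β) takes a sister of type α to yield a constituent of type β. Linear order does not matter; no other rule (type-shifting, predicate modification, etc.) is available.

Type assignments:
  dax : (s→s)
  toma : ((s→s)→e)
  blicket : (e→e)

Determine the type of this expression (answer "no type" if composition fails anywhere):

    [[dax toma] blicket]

At [dax toma], toma : ((s→s)→e) takes dax : (s→s), giving e.
At [[dax toma] blicket], blicket : (e→e) takes [dax toma] : e, giving e.

e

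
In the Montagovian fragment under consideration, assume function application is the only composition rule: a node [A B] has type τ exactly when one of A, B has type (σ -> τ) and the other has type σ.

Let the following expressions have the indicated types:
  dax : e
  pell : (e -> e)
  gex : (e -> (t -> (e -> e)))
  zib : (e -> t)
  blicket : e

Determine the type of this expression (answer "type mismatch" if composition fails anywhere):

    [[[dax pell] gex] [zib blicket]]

(e -> e)

[dax pell] — pell of type (e -> e) combines with dax of type e: type e.
[[dax pell] gex] — gex of type (e -> (t -> (e -> e))) combines with [dax pell] of type e: type (t -> (e -> e)).
[zib blicket] — zib of type (e -> t) combines with blicket of type e: type t.
[[[dax pell] gex] [zib blicket]] — [[dax pell] gex] of type (t -> (e -> e)) combines with [zib blicket] of type t: type (e -> e).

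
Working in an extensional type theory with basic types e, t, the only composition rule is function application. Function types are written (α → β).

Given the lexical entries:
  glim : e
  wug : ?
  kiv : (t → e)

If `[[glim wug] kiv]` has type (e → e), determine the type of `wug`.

(e → ((t → e) → (e → e)))

[[glim wug] kiv] must have type (e → e). The sister kiv has type (t → e); that is not a function onto (e → e), so [glim wug] must be the functor, of type ((t → e) → (e → e)).
[glim wug] must have type ((t → e) → (e → e)). The sister glim has type e; that is not a function onto ((t → e) → (e → e)), so wug must be the functor, of type (e → ((t → e) → (e → e))).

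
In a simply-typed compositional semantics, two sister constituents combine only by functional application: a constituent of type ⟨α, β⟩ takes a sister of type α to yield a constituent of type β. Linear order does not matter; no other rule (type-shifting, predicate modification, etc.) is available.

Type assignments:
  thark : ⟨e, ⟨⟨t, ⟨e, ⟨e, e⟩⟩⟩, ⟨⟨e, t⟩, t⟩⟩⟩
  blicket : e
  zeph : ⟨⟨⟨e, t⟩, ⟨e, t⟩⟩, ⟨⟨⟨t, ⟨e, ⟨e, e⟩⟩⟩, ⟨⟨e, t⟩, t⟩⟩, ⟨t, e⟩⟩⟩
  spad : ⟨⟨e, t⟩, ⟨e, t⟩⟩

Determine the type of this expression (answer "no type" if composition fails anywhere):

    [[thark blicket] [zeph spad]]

⟨t, e⟩

[thark blicket] — thark of type ⟨e, ⟨⟨t, ⟨e, ⟨e, e⟩⟩⟩, ⟨⟨e, t⟩, t⟩⟩⟩ combines with blicket of type e: type ⟨⟨t, ⟨e, ⟨e, e⟩⟩⟩, ⟨⟨e, t⟩, t⟩⟩.
[zeph spad] — zeph of type ⟨⟨⟨e, t⟩, ⟨e, t⟩⟩, ⟨⟨⟨t, ⟨e, ⟨e, e⟩⟩⟩, ⟨⟨e, t⟩, t⟩⟩, ⟨t, e⟩⟩⟩ combines with spad of type ⟨⟨e, t⟩, ⟨e, t⟩⟩: type ⟨⟨⟨t, ⟨e, ⟨e, e⟩⟩⟩, ⟨⟨e, t⟩, t⟩⟩, ⟨t, e⟩⟩.
[[thark blicket] [zeph spad]] — [zeph spad] of type ⟨⟨⟨t, ⟨e, ⟨e, e⟩⟩⟩, ⟨⟨e, t⟩, t⟩⟩, ⟨t, e⟩⟩ combines with [thark blicket] of type ⟨⟨t, ⟨e, ⟨e, e⟩⟩⟩, ⟨⟨e, t⟩, t⟩⟩: type ⟨t, e⟩.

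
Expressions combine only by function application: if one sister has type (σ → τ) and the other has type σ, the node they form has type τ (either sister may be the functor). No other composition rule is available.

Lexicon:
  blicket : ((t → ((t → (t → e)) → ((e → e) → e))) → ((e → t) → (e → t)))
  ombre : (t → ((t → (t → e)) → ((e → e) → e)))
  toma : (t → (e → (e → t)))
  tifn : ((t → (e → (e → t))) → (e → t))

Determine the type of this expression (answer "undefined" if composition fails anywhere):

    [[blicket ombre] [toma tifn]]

(e → t)

[blicket ombre] — blicket of type ((t → ((t → (t → e)) → ((e → e) → e))) → ((e → t) → (e → t))) combines with ombre of type (t → ((t → (t → e)) → ((e → e) → e))): type ((e → t) → (e → t)).
[toma tifn] — tifn of type ((t → (e → (e → t))) → (e → t)) combines with toma of type (t → (e → (e → t))): type (e → t).
[[blicket ombre] [toma tifn]] — [blicket ombre] of type ((e → t) → (e → t)) combines with [toma tifn] of type (e → t): type (e → t).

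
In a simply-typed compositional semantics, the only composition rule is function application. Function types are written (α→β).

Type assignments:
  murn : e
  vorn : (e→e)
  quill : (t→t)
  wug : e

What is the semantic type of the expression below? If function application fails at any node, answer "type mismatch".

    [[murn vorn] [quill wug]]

At [murn vorn], vorn : (e→e) takes murn : e, giving e.
[quill wug]: (t→t) and e cannot combine by function application — type clash.

type mismatch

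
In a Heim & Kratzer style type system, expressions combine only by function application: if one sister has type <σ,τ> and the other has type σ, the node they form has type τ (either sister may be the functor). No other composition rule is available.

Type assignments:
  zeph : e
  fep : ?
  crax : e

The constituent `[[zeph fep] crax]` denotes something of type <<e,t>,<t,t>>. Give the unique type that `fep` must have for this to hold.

At [[zeph fep] crax] (required: <<e,t>,<t,t>>): crax is e, which is not a function with range <<e,t>,<t,t>>; hence [zeph fep] is the functor — type <e,<<e,t>,<t,t>>>.
At [zeph fep] (required: <e,<<e,t>,<t,t>>>): zeph is e, which is not a function with range <e,<<e,t>,<t,t>>>; hence fep is the functor — type <e,<e,<<e,t>,<t,t>>>>.

<e,<e,<<e,t>,<t,t>>>>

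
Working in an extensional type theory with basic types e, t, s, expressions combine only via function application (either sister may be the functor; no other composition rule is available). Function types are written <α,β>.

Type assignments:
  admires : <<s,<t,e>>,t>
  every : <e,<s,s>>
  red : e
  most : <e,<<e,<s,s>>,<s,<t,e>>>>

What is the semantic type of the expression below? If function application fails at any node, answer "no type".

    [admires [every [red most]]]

At [red most], most : <e,<<e,<s,s>>,<s,<t,e>>>> takes red : e, giving <<e,<s,s>>,<s,<t,e>>>.
At [every [red most]], [red most] : <<e,<s,s>>,<s,<t,e>>> takes every : <e,<s,s>>, giving <s,<t,e>>.
At [admires [every [red most]]], admires : <<s,<t,e>>,t> takes [every [red most]] : <s,<t,e>>, giving t.

t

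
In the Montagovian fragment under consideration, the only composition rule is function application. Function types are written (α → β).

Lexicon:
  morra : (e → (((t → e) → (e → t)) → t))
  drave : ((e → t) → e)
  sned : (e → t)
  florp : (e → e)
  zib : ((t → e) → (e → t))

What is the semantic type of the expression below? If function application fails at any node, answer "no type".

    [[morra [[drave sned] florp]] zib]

[drave sned]: ((e → t) → e) applied to (e → t) yields e.
[[drave sned] florp]: (e → e) applied to e yields e.
[morra [[drave sned] florp]]: (e → (((t → e) → (e → t)) → t)) applied to e yields (((t → e) → (e → t)) → t).
[[morra [[drave sned] florp]] zib]: (((t → e) → (e → t)) → t) applied to ((t → e) → (e → t)) yields t.

t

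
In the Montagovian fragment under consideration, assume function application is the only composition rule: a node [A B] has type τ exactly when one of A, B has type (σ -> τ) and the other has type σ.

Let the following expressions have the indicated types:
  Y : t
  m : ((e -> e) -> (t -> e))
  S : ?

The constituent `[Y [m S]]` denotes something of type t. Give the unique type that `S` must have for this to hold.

[Y [m S]] must have type t. The sister Y has type t; that is not a function onto t, so [m S] must be the functor, of type (t -> t).
[m S] must have type (t -> t). The sister m has type ((e -> e) -> (t -> e)); that is not a function onto (t -> t), so S must be the functor, of type (((e -> e) -> (t -> e)) -> (t -> t)).

(((e -> e) -> (t -> e)) -> (t -> t))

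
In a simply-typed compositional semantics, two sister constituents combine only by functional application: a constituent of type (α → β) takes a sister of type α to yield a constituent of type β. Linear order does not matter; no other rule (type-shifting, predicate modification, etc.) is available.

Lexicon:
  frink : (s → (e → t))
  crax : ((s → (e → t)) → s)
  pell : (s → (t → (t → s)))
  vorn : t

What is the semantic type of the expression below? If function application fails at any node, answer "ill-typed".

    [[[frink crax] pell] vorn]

[frink crax]: crax is ((s → (e → t)) → s), frink is (s → (e → t)); result s.
[[frink crax] pell]: pell is (s → (t → (t → s))), [frink crax] is s; result (t → (t → s)).
[[[frink crax] pell] vorn]: [[frink crax] pell] is (t → (t → s)), vorn is t; result (t → s).

(t → s)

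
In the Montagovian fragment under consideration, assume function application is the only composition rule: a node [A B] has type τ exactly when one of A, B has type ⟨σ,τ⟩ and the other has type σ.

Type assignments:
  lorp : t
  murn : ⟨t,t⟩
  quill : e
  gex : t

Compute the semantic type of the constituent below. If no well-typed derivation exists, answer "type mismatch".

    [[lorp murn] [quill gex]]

type mismatch

[lorp murn]: murn is ⟨t,t⟩, lorp is t; result t.
[quill gex]: e and t cannot combine by function application — type clash.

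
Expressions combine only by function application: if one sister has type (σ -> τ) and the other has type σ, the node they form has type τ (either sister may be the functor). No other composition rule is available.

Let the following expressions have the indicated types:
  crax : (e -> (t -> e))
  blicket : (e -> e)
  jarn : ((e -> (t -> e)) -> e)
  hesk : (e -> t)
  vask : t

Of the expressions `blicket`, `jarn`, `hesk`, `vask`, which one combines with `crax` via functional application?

jarn

blicket : (e -> e) — no; crax wants e, and blicket wants e.
jarn — combines: jarn : ((e -> (t -> e)) -> e) takes crax : (e -> (t -> e)) as argument, giving e.
hesk : (e -> t) — no; crax wants e, and hesk wants e.
vask : t — no; crax wants e, and vask wants nothing (atomic).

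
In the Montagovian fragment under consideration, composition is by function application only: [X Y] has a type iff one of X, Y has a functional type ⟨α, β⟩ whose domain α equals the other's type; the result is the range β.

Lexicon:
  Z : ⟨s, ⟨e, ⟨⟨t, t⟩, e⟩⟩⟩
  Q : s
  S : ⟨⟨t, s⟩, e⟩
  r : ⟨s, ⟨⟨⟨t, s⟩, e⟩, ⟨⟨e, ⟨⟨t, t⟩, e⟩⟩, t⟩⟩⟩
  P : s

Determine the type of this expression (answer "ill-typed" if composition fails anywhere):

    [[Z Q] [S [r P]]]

At [Z Q], Z : ⟨s, ⟨e, ⟨⟨t, t⟩, e⟩⟩⟩ takes Q : s, giving ⟨e, ⟨⟨t, t⟩, e⟩⟩.
At [r P], r : ⟨s, ⟨⟨⟨t, s⟩, e⟩, ⟨⟨e, ⟨⟨t, t⟩, e⟩⟩, t⟩⟩⟩ takes P : s, giving ⟨⟨⟨t, s⟩, e⟩, ⟨⟨e, ⟨⟨t, t⟩, e⟩⟩, t⟩⟩.
At [S [r P]], [r P] : ⟨⟨⟨t, s⟩, e⟩, ⟨⟨e, ⟨⟨t, t⟩, e⟩⟩, t⟩⟩ takes S : ⟨⟨t, s⟩, e⟩, giving ⟨⟨e, ⟨⟨t, t⟩, e⟩⟩, t⟩.
At [[Z Q] [S [r P]]], [S [r P]] : ⟨⟨e, ⟨⟨t, t⟩, e⟩⟩, t⟩ takes [Z Q] : ⟨e, ⟨⟨t, t⟩, e⟩⟩, giving t.

t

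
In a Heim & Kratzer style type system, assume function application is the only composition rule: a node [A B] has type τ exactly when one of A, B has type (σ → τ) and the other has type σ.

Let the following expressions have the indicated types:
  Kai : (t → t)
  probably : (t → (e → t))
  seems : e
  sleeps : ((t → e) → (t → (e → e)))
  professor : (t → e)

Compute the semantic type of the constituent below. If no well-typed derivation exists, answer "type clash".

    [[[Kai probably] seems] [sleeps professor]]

type clash

At [Kai probably]: neither (t → t) nor (t → (e → t)) can take the other as argument; the node is ill-typed.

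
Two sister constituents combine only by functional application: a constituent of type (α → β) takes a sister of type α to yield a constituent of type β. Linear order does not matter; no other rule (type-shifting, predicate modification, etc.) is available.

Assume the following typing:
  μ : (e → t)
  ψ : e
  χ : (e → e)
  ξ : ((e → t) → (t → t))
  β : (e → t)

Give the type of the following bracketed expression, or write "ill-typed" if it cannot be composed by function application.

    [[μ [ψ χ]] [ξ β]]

At [ψ χ], χ : (e → e) takes ψ : e, giving e.
At [μ [ψ χ]], μ : (e → t) takes [ψ χ] : e, giving t.
At [ξ β], ξ : ((e → t) → (t → t)) takes β : (e → t), giving (t → t).
At [[μ [ψ χ]] [ξ β]], [ξ β] : (t → t) takes [μ [ψ χ]] : t, giving t.

t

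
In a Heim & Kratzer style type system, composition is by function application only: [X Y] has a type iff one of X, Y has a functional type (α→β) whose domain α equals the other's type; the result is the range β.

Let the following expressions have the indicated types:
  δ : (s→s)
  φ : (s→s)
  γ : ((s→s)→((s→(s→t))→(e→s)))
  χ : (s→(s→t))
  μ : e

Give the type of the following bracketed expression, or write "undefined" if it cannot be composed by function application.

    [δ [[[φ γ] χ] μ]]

[φ γ] — γ of type ((s→s)→((s→(s→t))→(e→s))) combines with φ of type (s→s): type ((s→(s→t))→(e→s)).
[[φ γ] χ] — [φ γ] of type ((s→(s→t))→(e→s)) combines with χ of type (s→(s→t)): type (e→s).
[[[φ γ] χ] μ] — [[φ γ] χ] of type (e→s) combines with μ of type e: type s.
[δ [[[φ γ] χ] μ]] — δ of type (s→s) combines with [[[φ γ] χ] μ] of type s: type s.

s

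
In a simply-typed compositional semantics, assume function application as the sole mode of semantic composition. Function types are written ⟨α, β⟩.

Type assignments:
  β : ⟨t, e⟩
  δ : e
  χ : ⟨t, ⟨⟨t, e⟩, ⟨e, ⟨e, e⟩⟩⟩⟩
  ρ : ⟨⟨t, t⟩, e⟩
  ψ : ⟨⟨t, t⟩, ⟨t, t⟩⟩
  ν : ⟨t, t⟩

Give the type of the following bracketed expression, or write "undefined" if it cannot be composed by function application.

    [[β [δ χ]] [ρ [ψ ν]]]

undefined

At [δ χ]: neither e nor ⟨t, ⟨⟨t, e⟩, ⟨e, ⟨e, e⟩⟩⟩⟩ can take the other as argument; the node is ill-typed.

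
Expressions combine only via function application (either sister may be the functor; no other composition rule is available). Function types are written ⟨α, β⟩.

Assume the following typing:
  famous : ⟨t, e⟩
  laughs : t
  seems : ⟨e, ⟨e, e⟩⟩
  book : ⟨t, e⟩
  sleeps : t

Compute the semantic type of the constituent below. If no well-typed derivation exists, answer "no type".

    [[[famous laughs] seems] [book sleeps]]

e

[famous laughs]: famous is ⟨t, e⟩, laughs is t; result e.
[[famous laughs] seems]: seems is ⟨e, ⟨e, e⟩⟩, [famous laughs] is e; result ⟨e, e⟩.
[book sleeps]: book is ⟨t, e⟩, sleeps is t; result e.
[[[famous laughs] seems] [book sleeps]]: [[famous laughs] seems] is ⟨e, e⟩, [book sleeps] is e; result e.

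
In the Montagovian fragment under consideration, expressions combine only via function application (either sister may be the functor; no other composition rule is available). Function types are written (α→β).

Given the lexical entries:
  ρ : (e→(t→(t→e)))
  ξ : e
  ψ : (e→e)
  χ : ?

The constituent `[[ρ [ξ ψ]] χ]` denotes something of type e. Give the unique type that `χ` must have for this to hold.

((t→(t→e))→e)

For [[ρ [ξ ψ]] χ] to have type e with [ρ [ξ ψ]] of type (t→(t→e)), χ must be the function: χ : ((t→(t→e))→e).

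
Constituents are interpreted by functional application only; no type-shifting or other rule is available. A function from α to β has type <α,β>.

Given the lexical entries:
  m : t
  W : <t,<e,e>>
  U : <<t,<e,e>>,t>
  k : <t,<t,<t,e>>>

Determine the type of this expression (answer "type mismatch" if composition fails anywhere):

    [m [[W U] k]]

<t,e>

[W U]: functor U : <<t,<e,e>>,t>, argument W : <t,<e,e>>; result t.
[[W U] k]: functor k : <t,<t,<t,e>>>, argument [W U] : t; result <t,<t,e>>.
[m [[W U] k]]: functor [[W U] k] : <t,<t,e>>, argument m : t; result <t,e>.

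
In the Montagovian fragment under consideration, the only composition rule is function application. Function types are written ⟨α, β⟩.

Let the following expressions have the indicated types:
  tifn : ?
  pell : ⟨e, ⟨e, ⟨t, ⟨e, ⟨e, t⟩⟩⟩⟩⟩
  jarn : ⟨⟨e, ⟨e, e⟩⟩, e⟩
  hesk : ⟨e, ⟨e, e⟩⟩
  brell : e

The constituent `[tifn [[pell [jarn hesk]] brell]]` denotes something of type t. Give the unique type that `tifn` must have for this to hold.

[tifn [[pell [jarn hesk]] brell]] must have type t. The sister [[pell [jarn hesk]] brell] has type ⟨t, ⟨e, ⟨e, t⟩⟩⟩; that is not a function onto t, so tifn must be the functor, of type ⟨⟨t, ⟨e, ⟨e, t⟩⟩⟩, t⟩.

⟨⟨t, ⟨e, ⟨e, t⟩⟩⟩, t⟩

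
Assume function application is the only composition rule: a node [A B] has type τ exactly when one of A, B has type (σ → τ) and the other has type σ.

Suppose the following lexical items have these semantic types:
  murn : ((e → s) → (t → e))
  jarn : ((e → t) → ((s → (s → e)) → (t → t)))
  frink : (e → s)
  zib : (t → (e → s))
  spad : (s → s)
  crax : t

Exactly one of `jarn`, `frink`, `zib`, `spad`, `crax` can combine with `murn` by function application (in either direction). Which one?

jarn : ((e → t) → ((s → (s → e)) → (t → t))) — murn needs (e → s); jarn needs (e → t); neither fits.
frink — combines: murn : ((e → s) → (t → e)) takes frink : (e → s) as argument, giving (t → e).
zib : (t → (e → s)) — murn needs (e → s); zib needs t; neither fits.
spad : (s → s) — murn needs (e → s); spad needs s; neither fits.
crax : t — murn needs (e → s); crax needs nothing (atomic); neither fits.

frink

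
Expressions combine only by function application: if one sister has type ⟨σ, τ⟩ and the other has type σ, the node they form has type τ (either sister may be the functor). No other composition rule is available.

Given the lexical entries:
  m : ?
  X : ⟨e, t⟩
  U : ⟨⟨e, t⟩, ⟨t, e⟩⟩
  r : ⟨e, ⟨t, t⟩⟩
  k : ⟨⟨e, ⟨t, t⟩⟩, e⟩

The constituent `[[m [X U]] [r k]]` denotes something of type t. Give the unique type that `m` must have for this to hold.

⟨⟨t, e⟩, ⟨e, t⟩⟩

At [[m [X U]] [r k]] (required: t): [r k] is e, which is not a function with range t; hence [m [X U]] is the functor — type ⟨e, t⟩.
At [m [X U]] (required: ⟨e, t⟩): [X U] is ⟨t, e⟩, which is not a function with range ⟨e, t⟩; hence m is the functor — type ⟨⟨t, e⟩, ⟨e, t⟩⟩.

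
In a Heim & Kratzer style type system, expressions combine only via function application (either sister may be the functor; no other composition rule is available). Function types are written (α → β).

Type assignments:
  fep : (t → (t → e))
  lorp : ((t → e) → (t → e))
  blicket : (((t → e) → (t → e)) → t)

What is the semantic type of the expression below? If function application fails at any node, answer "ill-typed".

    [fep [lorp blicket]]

[lorp blicket]: functor blicket : (((t → e) → (t → e)) → t), argument lorp : ((t → e) → (t → e)); result t.
[fep [lorp blicket]]: functor fep : (t → (t → e)), argument [lorp blicket] : t; result (t → e).

(t → e)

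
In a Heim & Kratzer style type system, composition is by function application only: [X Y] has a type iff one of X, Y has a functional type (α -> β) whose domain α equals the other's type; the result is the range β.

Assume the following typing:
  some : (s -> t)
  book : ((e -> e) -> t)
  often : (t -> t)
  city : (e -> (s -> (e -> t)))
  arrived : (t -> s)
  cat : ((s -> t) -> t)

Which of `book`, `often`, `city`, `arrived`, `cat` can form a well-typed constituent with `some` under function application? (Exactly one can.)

book : ((e -> e) -> t) — neither side's domain matches the other.
often : (t -> t) — neither side's domain matches the other.
city : (e -> (s -> (e -> t))) — neither side's domain matches the other.
arrived : (t -> s) — neither side's domain matches the other.
cat — combines: cat : ((s -> t) -> t) takes some : (s -> t) as argument, giving t.

cat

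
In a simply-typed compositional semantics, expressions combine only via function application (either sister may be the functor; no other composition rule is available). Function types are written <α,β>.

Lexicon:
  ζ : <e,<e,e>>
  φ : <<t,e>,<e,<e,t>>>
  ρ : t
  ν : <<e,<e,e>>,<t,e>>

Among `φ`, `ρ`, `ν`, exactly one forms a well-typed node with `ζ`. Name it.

ν

φ : <<t,e>,<e,<e,t>>> — no; ζ wants e, and φ wants <t,e>.
ρ : t — no; ζ wants e, and ρ wants nothing (atomic).
ν — combines: ν : <<e,<e,e>>,<t,e>> takes ζ : <e,<e,e>> as argument, giving <t,e>.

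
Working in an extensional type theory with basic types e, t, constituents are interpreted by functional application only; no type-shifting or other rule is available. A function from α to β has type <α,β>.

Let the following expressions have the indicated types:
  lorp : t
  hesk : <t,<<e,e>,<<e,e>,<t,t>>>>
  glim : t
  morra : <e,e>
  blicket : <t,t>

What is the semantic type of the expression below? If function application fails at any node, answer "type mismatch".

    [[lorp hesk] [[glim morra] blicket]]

type mismatch

At [lorp hesk], hesk : <t,<<e,e>,<<e,e>,<t,t>>>> takes lorp : t, giving <<e,e>,<<e,e>,<t,t>>>.
At [glim morra]: neither t nor <e,e> can take the other as argument; the node is ill-typed.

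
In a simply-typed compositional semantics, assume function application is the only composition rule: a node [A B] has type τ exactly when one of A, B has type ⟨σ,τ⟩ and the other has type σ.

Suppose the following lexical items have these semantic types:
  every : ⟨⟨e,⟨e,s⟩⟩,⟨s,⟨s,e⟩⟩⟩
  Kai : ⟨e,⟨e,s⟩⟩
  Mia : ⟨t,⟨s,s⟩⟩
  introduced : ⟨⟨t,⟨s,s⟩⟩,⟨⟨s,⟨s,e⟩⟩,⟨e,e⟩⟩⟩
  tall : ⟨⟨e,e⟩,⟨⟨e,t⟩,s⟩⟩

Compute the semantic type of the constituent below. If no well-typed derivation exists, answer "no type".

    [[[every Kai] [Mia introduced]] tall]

[every Kai]: every is ⟨⟨e,⟨e,s⟩⟩,⟨s,⟨s,e⟩⟩⟩, Kai is ⟨e,⟨e,s⟩⟩; result ⟨s,⟨s,e⟩⟩.
[Mia introduced]: introduced is ⟨⟨t,⟨s,s⟩⟩,⟨⟨s,⟨s,e⟩⟩,⟨e,e⟩⟩⟩, Mia is ⟨t,⟨s,s⟩⟩; result ⟨⟨s,⟨s,e⟩⟩,⟨e,e⟩⟩.
[[every Kai] [Mia introduced]]: [Mia introduced] is ⟨⟨s,⟨s,e⟩⟩,⟨e,e⟩⟩, [every Kai] is ⟨s,⟨s,e⟩⟩; result ⟨e,e⟩.
[[[every Kai] [Mia introduced]] tall]: tall is ⟨⟨e,e⟩,⟨⟨e,t⟩,s⟩⟩, [[every Kai] [Mia introduced]] is ⟨e,e⟩; result ⟨⟨e,t⟩,s⟩.

⟨⟨e,t⟩,s⟩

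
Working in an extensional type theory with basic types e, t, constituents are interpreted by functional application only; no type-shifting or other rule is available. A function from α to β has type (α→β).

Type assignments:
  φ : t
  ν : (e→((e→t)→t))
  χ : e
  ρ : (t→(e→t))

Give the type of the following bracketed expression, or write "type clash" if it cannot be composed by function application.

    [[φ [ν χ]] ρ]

[ν χ] — ν of type (e→((e→t)→t)) combines with χ of type e: type ((e→t)→t).
[φ [ν χ]]: t with ((e→t)→t) — neither is a function whose domain matches the other; composition fails here.

type clash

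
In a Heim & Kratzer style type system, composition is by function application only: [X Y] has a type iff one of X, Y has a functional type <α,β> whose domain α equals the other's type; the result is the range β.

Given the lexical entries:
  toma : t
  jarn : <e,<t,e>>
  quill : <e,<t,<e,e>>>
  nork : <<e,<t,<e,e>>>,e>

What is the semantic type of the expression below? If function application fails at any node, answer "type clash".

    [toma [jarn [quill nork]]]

e

[quill nork]: functor nork : <<e,<t,<e,e>>>,e>, argument quill : <e,<t,<e,e>>>; result e.
[jarn [quill nork]]: functor jarn : <e,<t,e>>, argument [quill nork] : e; result <t,e>.
[toma [jarn [quill nork]]]: functor [jarn [quill nork]] : <t,e>, argument toma : t; result e.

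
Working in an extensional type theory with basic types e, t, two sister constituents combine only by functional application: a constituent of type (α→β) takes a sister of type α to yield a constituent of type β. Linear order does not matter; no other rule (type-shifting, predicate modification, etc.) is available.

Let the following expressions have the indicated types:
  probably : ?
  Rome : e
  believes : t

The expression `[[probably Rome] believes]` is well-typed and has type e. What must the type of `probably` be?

For [[probably Rome] believes] to have type e with believes of type t, [probably Rome] must be the function: [probably Rome] : (t→e).
For [probably Rome] to have type (t→e) with Rome of type e, probably must be the function: probably : (e→(t→e)).

(e→(t→e))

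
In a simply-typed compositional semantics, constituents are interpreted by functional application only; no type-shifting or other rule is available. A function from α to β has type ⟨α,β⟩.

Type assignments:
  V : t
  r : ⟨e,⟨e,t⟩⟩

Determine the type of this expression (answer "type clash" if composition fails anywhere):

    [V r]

[V r]: t with ⟨e,⟨e,t⟩⟩ — neither is a function whose domain matches the other; composition fails here.

type clash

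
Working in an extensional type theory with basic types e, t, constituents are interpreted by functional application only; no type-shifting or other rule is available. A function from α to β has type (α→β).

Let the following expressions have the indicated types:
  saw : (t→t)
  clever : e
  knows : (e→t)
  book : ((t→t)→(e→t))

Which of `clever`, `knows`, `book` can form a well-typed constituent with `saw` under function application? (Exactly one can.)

clever : e — does not combine with saw.
knows : (e→t) — does not combine with saw.
book — combines: book : ((t→t)→(e→t)) takes saw : (t→t) as argument, giving (e→t).

book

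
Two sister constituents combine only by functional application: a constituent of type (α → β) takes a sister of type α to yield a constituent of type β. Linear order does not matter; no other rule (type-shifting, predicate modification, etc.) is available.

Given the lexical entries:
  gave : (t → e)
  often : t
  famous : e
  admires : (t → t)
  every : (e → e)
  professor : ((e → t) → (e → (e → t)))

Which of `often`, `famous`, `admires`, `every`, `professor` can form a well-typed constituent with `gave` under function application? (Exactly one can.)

often

often — combines: gave : (t → e) takes often : t as argument, giving e.
famous : e — does not combine with gave.
admires : (t → t) — does not combine with gave.
every : (e → e) — does not combine with gave.
professor : ((e → t) → (e → (e → t))) — does not combine with gave.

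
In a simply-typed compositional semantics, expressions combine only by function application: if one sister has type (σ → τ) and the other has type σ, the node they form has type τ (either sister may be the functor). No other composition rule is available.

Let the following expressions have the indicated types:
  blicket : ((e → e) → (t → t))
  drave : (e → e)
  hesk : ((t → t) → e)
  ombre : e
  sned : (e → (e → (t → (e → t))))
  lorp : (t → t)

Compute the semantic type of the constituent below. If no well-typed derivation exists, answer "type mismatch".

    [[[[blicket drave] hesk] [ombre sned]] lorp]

type mismatch

[blicket drave]: functor blicket : ((e → e) → (t → t)), argument drave : (e → e); result (t → t).
[[blicket drave] hesk]: functor hesk : ((t → t) → e), argument [blicket drave] : (t → t); result e.
[ombre sned]: functor sned : (e → (e → (t → (e → t)))), argument ombre : e; result (e → (t → (e → t))).
[[[blicket drave] hesk] [ombre sned]]: functor [ombre sned] : (e → (t → (e → t))), argument [[blicket drave] hesk] : e; result (t → (e → t)).
[[[[blicket drave] hesk] [ombre sned]] lorp]: (t → (e → t)) with (t → t) — neither is a function whose domain matches the other; composition fails here.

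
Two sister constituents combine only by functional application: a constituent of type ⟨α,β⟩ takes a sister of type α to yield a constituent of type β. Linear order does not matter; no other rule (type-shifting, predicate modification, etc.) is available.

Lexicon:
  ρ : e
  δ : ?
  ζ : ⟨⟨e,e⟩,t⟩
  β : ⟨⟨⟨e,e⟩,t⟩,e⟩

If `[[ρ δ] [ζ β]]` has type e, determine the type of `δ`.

At [[ρ δ] [ζ β]] (required: e): [ζ β] is e, which is not a function with range e; hence [ρ δ] is the functor — type ⟨e,e⟩.
At [ρ δ] (required: ⟨e,e⟩): ρ is e, which is not a function with range ⟨e,e⟩; hence δ is the functor — type ⟨e,⟨e,e⟩⟩.

⟨e,⟨e,e⟩⟩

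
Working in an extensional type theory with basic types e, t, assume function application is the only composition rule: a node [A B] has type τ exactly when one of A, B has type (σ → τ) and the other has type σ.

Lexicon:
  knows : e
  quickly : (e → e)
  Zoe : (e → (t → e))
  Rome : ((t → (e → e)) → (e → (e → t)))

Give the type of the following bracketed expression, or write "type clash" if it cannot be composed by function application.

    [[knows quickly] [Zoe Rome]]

[knows quickly] — quickly of type (e → e) combines with knows of type e: type e.
At [Zoe Rome]: neither (e → (t → e)) nor ((t → (e → e)) → (e → (e → t))) can take the other as argument; the node is ill-typed.

type clash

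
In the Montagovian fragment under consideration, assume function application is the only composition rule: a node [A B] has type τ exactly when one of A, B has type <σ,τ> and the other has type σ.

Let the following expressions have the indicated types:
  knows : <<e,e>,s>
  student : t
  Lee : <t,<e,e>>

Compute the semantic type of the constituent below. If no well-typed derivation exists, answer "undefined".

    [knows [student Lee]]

At [student Lee], Lee : <t,<e,e>> takes student : t, giving <e,e>.
At [knows [student Lee]], knows : <<e,e>,s> takes [student Lee] : <e,e>, giving s.

s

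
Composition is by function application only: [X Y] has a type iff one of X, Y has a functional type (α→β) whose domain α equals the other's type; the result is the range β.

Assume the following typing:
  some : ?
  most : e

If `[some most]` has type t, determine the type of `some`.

[some most] is required to be t. most : e cannot yield t as functor, so some : (e→t).

(e→t)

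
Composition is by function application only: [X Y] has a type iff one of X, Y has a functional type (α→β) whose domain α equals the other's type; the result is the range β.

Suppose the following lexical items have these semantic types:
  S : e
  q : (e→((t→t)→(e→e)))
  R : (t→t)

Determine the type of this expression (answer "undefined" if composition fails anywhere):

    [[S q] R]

[S q]: q is (e→((t→t)→(e→e))), S is e; result ((t→t)→(e→e)).
[[S q] R]: [S q] is ((t→t)→(e→e)), R is (t→t); result (e→e).

(e→e)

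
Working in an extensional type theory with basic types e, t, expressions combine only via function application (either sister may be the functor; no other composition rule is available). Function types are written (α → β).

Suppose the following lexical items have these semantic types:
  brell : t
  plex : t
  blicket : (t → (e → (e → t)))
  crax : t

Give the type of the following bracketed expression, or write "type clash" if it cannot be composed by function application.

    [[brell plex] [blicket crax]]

At [brell plex]: neither t nor t can take the other as argument; the node is ill-typed.

type clash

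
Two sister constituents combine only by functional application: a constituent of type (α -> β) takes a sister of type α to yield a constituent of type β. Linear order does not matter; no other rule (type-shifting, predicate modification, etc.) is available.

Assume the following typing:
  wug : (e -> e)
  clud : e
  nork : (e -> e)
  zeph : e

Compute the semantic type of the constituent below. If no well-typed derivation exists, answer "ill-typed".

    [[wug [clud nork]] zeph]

[clud nork] — nork of type (e -> e) combines with clud of type e: type e.
[wug [clud nork]] — wug of type (e -> e) combines with [clud nork] of type e: type e.
[[wug [clud nork]] zeph]: e and e cannot combine by function application — type clash.

ill-typed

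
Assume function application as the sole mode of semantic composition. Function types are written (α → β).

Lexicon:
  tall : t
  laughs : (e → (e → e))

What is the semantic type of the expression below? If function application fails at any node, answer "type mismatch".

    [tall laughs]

[tall laughs]: t and (e → (e → e)) cannot combine by function application — type clash.

type mismatch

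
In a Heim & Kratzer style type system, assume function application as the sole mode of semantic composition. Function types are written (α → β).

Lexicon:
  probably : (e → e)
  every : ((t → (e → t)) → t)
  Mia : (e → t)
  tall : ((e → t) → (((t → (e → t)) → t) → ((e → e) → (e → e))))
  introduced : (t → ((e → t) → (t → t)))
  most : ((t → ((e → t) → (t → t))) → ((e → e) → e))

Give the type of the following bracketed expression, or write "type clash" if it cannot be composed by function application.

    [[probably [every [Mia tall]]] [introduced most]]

[Mia tall]: tall is ((e → t) → (((t → (e → t)) → t) → ((e → e) → (e → e)))), Mia is (e → t); result (((t → (e → t)) → t) → ((e → e) → (e → e))).
[every [Mia tall]]: [Mia tall] is (((t → (e → t)) → t) → ((e → e) → (e → e))), every is ((t → (e → t)) → t); result ((e → e) → (e → e)).
[probably [every [Mia tall]]]: [every [Mia tall]] is ((e → e) → (e → e)), probably is (e → e); result (e → e).
[introduced most]: most is ((t → ((e → t) → (t → t))) → ((e → e) → e)), introduced is (t → ((e → t) → (t → t))); result ((e → e) → e).
[[probably [every [Mia tall]]] [introduced most]]: [introduced most] is ((e → e) → e), [probably [every [Mia tall]]] is (e → e); result e.

e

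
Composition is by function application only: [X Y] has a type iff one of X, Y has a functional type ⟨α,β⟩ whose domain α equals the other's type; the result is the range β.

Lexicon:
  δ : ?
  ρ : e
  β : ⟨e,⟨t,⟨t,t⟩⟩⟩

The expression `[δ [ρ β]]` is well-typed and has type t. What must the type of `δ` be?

⟨⟨t,⟨t,t⟩⟩,t⟩

[δ [ρ β]] is required to be t. [ρ β] : ⟨t,⟨t,t⟩⟩ cannot yield t as functor, so δ : ⟨⟨t,⟨t,t⟩⟩,t⟩.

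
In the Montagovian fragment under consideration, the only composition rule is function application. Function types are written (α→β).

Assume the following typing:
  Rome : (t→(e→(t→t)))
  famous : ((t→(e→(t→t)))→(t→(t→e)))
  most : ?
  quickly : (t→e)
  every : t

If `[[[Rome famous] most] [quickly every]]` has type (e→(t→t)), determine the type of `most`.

For [[[Rome famous] most] [quickly every]] to have type (e→(t→t)) with [quickly every] of type e, [[Rome famous] most] must be the function: [[Rome famous] most] : (e→(e→(t→t))).
For [[Rome famous] most] to have type (e→(e→(t→t))) with [Rome famous] of type (t→(t→e)), most must be the function: most : ((t→(t→e))→(e→(e→(t→t)))).

((t→(t→e))→(e→(e→(t→t))))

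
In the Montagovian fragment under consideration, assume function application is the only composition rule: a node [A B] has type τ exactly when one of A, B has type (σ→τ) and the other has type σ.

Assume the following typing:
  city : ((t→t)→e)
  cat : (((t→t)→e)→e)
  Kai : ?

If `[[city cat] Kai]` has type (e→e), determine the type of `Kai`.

For [[city cat] Kai] to have type (e→e) with [city cat] of type e, Kai must be the function: Kai : (e→(e→e)).

(e→(e→e))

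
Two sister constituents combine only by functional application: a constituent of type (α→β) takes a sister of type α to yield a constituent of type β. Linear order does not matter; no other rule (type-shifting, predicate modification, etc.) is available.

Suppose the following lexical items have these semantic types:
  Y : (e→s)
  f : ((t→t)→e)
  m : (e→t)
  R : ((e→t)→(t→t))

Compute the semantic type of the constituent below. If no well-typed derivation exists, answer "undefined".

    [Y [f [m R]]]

At [m R], R : ((e→t)→(t→t)) takes m : (e→t), giving (t→t).
At [f [m R]], f : ((t→t)→e) takes [m R] : (t→t), giving e.
At [Y [f [m R]]], Y : (e→s) takes [f [m R]] : e, giving s.

s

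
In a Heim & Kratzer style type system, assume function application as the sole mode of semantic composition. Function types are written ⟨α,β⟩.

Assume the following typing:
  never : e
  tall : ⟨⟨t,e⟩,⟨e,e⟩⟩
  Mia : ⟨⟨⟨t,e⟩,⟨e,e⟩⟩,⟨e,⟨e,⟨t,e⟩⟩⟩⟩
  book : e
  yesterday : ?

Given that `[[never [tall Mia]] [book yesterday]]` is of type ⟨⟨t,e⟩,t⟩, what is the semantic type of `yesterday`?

[[never [tall Mia]] [book yesterday]] must have type ⟨⟨t,e⟩,t⟩. The sister [never [tall Mia]] has type ⟨e,⟨t,e⟩⟩; that is not a function onto ⟨⟨t,e⟩,t⟩, so [book yesterday] must be the functor, of type ⟨⟨e,⟨t,e⟩⟩,⟨⟨t,e⟩,t⟩⟩.
[book yesterday] must have type ⟨⟨e,⟨t,e⟩⟩,⟨⟨t,e⟩,t⟩⟩. The sister book has type e; that is not a function onto ⟨⟨e,⟨t,e⟩⟩,⟨⟨t,e⟩,t⟩⟩, so yesterday must be the functor, of type ⟨e,⟨⟨e,⟨t,e⟩⟩,⟨⟨t,e⟩,t⟩⟩⟩.

⟨e,⟨⟨e,⟨t,e⟩⟩,⟨⟨t,e⟩,t⟩⟩⟩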